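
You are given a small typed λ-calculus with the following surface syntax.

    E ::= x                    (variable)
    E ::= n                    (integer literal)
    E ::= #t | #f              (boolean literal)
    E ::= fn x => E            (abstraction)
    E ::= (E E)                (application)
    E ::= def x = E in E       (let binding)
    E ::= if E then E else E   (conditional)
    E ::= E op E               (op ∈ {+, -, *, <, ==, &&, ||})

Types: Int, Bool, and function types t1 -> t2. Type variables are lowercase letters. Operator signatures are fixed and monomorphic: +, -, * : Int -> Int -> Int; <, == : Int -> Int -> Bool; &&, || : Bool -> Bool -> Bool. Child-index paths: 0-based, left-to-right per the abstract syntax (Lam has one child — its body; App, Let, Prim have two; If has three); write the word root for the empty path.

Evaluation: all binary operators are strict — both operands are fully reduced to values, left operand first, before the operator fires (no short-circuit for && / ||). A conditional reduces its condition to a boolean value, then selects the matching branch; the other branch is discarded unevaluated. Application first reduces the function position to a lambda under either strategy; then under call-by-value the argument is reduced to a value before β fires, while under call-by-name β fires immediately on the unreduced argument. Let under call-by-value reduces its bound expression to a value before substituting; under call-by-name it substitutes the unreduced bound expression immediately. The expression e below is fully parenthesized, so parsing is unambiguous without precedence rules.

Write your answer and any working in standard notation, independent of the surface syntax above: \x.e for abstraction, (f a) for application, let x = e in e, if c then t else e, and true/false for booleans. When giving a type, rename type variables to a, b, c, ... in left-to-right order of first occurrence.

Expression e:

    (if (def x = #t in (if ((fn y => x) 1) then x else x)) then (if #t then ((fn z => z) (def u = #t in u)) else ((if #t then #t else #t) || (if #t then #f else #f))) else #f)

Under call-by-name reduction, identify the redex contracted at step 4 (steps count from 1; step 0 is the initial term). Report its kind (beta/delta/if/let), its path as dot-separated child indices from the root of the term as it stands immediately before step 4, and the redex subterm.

Trace:
step 0: (if (let x = true in (if ((\y.x) 1) then x else x)) then (if true then ((\z.z) (let u = true in u)) else ((if true then true else true) || (if true then false else false))) else false)
step 1: [let@0] (if (if ((\y.true) 1) then true else true) then (if true then ((\z.z) (let u = true in u)) else ((if true then true else true) || (if true then false else false))) else false)
step 2: [beta@0.0] (if (if true then true else true) then (if true then ((\z.z) (let u = true in u)) else ((if true then true else true) || (if true then false else false))) else false)
step 3: [if@0] (if true then (if true then ((\z.z) (let u = true in u)) else ((if true then true else true) || (if true then false else false))) else false)
step 4: [if@root] (if true then ((\z.z) (let u = true in u)) else ((if true then true else true) || (if true then false else false)))

Answer: if at root : (if true then (if true then ((\z.z) (let u = true in u)) else ((if true then true else true) || (if true then false else false))) else false)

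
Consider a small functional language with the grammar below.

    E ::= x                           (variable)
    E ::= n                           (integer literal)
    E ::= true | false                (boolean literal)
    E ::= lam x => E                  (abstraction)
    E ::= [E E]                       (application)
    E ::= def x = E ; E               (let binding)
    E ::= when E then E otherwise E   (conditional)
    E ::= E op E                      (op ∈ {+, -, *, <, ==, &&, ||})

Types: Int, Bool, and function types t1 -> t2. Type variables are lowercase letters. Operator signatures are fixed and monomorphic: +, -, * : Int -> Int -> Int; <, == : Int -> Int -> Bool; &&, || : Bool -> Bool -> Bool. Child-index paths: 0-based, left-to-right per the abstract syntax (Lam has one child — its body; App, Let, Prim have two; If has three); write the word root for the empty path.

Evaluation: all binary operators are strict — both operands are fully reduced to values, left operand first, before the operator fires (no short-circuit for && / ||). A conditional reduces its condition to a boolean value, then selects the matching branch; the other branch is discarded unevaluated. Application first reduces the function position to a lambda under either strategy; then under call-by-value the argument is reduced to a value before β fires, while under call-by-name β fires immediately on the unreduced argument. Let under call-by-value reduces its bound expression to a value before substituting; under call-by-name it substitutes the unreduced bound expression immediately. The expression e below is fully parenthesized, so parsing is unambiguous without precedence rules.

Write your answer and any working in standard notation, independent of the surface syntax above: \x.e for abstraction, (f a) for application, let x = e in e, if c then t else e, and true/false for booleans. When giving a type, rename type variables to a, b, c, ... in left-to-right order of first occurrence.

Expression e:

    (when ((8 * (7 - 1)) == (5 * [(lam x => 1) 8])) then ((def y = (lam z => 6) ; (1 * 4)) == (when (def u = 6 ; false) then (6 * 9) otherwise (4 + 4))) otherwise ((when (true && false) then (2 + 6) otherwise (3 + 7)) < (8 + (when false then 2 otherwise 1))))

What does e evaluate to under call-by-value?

Trace:
step 0: (if ((8 * (7 - 1)) == (5 * ((\x.1) 8))) then ((let y = (\z.6) in (1 * 4)) == (if (let u = 6 in false) then (6 * 9) else (4 + 4))) else ((if (true && false) then (2 + 6) else (3 + 7)) < (8 + (if false then 2 else 1))))
step 1: [delta@0.0.1] (if ((8 * 6) == (5 * ((\x.1) 8))) then ((let y = (\z.6) in (1 * 4)) == (if (let u = 6 in false) then (6 * 9) else (4 + 4))) else ((if (true && false) then (2 + 6) else (3 + 7)) < (8 + (if false then 2 else 1))))
step 2: [delta@0.0] (if (48 == (5 * ((\x.1) 8))) then ((let y = (\z.6) in (1 * 4)) == (if (let u = 6 in false) then (6 * 9) else (4 + 4))) else ((if (true && false) then (2 + 6) else (3 + 7)) < (8 + (if false then 2 else 1))))
step 3: [beta@0.1.1] (if (48 == (5 * 1)) then ((let y = (\z.6) in (1 * 4)) == (if (let u = 6 in false) then (6 * 9) else (4 + 4))) else ((if (true && false) then (2 + 6) else (3 + 7)) < (8 + (if false then 2 else 1))))
step 4: [delta@0.1] (if (48 == 5) then ((let y = (\z.6) in (1 * 4)) == (if (let u = 6 in false) then (6 * 9) else (4 + 4))) else ((if (true && false) then (2 + 6) else (3 + 7)) < (8 + (if false then 2 else 1))))
step 5: [delta@0] (if false then ((let y = (\z.6) in (1 * 4)) == (if (let u = 6 in false) then (6 * 9) else (4 + 4))) else ((if (true && false) then (2 + 6) else (3 + 7)) < (8 + (if false then 2 else 1))))
step 6: [if@root] ((if (true && false) then (2 + 6) else (3 + 7)) < (8 + (if false then 2 else 1)))
step 7: [delta@0.0] ((if false then (2 + 6) else (3 + 7)) < (8 + (if false then 2 else 1)))
step 8: [if@0] ((3 + 7) < (8 + (if false then 2 else 1)))
step 9: [delta@0] (10 < (8 + (if false then 2 else 1)))
step 10: [if@1.1] (10 < (8 + 1))
step 11: [delta@1] (10 < 9)
step 12: [delta@root] false

Answer: false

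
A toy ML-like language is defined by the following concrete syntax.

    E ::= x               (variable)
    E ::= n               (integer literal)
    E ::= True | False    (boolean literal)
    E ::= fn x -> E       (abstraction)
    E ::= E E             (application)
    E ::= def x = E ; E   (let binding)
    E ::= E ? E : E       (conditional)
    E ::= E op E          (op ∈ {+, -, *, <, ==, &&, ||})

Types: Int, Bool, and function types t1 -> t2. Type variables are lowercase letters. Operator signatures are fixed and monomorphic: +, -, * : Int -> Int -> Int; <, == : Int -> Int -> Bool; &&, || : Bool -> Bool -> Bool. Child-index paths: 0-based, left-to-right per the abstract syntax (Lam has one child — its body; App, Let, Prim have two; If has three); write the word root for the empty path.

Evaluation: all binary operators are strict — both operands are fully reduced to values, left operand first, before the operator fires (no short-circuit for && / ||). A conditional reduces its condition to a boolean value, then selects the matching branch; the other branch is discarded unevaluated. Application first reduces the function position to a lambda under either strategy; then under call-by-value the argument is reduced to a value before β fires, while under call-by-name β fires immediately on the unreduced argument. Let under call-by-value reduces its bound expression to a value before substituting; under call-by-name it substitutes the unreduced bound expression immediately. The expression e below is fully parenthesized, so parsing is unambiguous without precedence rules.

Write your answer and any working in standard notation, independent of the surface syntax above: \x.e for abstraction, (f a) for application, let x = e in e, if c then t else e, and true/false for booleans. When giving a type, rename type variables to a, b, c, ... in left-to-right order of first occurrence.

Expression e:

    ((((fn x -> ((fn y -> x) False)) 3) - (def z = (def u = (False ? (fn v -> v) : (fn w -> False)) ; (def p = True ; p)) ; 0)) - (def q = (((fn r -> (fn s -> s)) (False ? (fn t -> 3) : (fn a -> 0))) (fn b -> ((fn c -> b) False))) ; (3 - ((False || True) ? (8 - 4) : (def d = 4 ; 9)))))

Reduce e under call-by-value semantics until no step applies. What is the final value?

Answer: 4

Trace:
step 0: ((((\x.((\y.x) false)) 3) - (let z = (let u = (if false then (\v.v) else (\w.false)) in (let p = true in p)) in 0)) - (let q = (((\r.(\s.s)) (if false then (\t.3) else (\a.0))) (\b.((\c.b) false))) in (3 - (if (false || true) then (8 - 4) else (let d = 4 in 9)))))
step 1: [beta@0.0] ((((\y.3) false) - (let z = (let u = (if false then (\v.v) else (\w.false)) in (let p = true in p)) in 0)) - (let q = (((\r.(\s.s)) (if false then (\t.3) else (\a.0))) (\b.((\c.b) false))) in (3 - (if (false || true) then (8 - 4) else (let d = 4 in 9)))))
step 2: [beta@0.0] ((3 - (let z = (let u = (if false then (\v.v) else (\w.false)) in (let p = true in p)) in 0)) - (let q = (((\r.(\s.s)) (if false then (\t.3) else (\a.0))) (\b.((\c.b) false))) in (3 - (if (false || true) then (8 - 4) else (let d = 4 in 9)))))
step 3: [if@0.1.0.0] ((3 - (let z = (let u = (\w.false) in (let p = true in p)) in 0)) - (let q = (((\r.(\s.s)) (if false then (\t.3) else (\a.0))) (\b.((\c.b) false))) in (3 - (if (false || true) then (8 - 4) else (let d = 4 in 9)))))
step 4: [let@0.1.0] ((3 - (let z = (let p = true in p) in 0)) - (let q = (((\r.(\s.s)) (if false then (\t.3) else (\a.0))) (\b.((\c.b) false))) in (3 - (if (false || true) then (8 - 4) else (let d = 4 in 9)))))
step 5: [let@0.1.0] ((3 - (let z = true in 0)) - (let q = (((\r.(\s.s)) (if false then (\t.3) else (\a.0))) (\b.((\c.b) false))) in (3 - (if (false || true) then (8 - 4) else (let d = 4 in 9)))))
step 6: [let@0.1] ((3 - 0) - (let q = (((\r.(\s.s)) (if false then (\t.3) else (\a.0))) (\b.((\c.b) false))) in (3 - (if (false || true) then (8 - 4) else (let d = 4 in 9)))))
step 7: [delta@0] (3 - (let q = (((\r.(\s.s)) (if false then (\t.3) else (\a.0))) (\b.((\c.b) false))) in (3 - (if (false || true) then (8 - 4) else (let d = 4 in 9)))))
step 8: [if@1.0.0.1] (3 - (let q = (((\r.(\s.s)) (\a.0)) (\b.((\c.b) false))) in (3 - (if (false || true) then (8 - 4) else (let d = 4 in 9)))))
step 9: [beta@1.0.0] (3 - (let q = ((\s.s) (\b.((\c.b) false))) in (3 - (if (false || true) then (8 - 4) else (let d = 4 in 9)))))
step 10: [beta@1.0] (3 - (let q = (\b.((\c.b) false)) in (3 - (if (false || true) then (8 - 4) else (let d = 4 in 9)))))
step 11: [let@1] (3 - (3 - (if (false || true) then (8 - 4) else (let d = 4 in 9))))
step 12: [delta@1.1.0] (3 - (3 - (if true then (8 - 4) else (let d = 4 in 9))))
step 13: [if@1.1] (3 - (3 - (8 - 4)))
step 14: [delta@1.1] (3 - (3 - 4))
step 15: [delta@1] (3 - -1)
step 16: [delta@root] 4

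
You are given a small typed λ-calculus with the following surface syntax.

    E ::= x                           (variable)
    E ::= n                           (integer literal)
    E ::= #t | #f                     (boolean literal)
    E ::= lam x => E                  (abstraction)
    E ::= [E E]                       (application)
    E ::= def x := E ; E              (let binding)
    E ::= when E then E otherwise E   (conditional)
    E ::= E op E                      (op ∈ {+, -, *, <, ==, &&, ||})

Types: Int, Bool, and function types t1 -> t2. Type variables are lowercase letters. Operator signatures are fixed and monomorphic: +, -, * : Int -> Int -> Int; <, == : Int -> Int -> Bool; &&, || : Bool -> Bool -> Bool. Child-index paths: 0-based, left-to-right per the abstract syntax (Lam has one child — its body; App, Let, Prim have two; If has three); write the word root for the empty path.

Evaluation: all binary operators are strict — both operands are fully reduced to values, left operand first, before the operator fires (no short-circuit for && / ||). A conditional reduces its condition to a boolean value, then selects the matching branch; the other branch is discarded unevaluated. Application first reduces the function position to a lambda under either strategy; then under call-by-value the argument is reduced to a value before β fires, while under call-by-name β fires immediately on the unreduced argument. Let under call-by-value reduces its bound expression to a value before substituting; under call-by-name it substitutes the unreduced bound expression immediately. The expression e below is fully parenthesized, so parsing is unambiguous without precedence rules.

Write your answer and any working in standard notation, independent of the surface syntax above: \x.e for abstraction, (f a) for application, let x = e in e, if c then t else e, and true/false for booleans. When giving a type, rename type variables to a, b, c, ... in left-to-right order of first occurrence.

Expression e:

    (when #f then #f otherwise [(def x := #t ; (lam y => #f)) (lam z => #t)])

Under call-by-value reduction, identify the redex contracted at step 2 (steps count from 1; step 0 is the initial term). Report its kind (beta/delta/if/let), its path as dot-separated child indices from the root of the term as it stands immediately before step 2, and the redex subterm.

Trace:
step 0: (if false then false else ((let x = true in (\y.false)) (\z.true)))
step 1: [if@root] ((let x = true in (\y.false)) (\z.true))
step 2: [let@0] ((\y.false) (\z.true))

Answer: let at 0 : (let x = true in (\y.false))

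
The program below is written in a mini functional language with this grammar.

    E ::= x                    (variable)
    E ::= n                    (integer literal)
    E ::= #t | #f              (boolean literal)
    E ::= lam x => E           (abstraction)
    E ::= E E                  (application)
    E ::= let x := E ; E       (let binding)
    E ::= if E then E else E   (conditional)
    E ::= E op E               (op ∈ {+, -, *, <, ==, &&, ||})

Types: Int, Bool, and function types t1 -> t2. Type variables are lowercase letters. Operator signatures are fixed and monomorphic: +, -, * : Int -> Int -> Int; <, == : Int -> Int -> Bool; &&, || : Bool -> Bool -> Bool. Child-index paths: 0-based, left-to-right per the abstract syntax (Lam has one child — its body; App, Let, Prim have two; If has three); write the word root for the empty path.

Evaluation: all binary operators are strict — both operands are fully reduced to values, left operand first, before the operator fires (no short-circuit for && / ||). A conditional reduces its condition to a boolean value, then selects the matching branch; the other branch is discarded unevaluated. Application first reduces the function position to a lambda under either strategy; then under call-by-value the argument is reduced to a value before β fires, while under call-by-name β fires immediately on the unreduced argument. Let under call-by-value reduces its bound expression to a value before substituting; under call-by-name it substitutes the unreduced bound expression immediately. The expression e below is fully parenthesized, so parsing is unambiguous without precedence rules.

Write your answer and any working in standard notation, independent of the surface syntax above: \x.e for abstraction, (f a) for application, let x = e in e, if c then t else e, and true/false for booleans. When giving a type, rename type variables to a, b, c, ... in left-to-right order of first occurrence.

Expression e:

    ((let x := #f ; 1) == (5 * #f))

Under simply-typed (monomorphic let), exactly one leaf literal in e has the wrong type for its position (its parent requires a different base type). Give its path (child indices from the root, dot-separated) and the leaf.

Answer: 1.1 : false

Derivation:
let x : Bool
  unify Int ~ Int
  unify Int ~ Int
  unify Bool ~ Int
  FAIL: mismatch Bool ~ Int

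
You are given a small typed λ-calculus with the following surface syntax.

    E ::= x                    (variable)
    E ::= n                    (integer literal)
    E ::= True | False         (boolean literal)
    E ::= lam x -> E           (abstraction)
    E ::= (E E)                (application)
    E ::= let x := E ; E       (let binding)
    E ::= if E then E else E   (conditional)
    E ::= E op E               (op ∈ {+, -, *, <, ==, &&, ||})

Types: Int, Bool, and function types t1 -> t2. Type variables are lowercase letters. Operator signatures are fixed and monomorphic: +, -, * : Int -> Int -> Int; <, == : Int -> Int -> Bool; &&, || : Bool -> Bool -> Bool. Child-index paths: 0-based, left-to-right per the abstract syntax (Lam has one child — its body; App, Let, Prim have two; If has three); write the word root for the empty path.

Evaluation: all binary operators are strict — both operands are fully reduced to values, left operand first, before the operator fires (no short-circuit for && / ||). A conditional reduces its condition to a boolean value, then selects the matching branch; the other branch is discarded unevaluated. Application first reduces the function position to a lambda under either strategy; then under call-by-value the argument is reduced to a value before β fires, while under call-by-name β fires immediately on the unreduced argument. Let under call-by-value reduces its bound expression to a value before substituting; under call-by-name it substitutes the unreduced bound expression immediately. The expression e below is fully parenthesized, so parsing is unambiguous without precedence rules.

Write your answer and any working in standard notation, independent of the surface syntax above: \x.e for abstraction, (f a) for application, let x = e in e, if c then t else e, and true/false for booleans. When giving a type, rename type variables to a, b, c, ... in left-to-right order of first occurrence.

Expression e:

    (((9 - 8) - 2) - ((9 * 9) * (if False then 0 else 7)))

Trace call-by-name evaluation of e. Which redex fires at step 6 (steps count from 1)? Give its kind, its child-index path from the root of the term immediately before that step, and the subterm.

Answer: delta at root : (-1 - 567)

Trace:
step 0: (((9 - 8) - 2) - ((9 * 9) * (if false then 0 else 7)))
step 1: [delta@0.0] ((1 - 2) - ((9 * 9) * (if false then 0 else 7)))
step 2: [delta@0] (-1 - ((9 * 9) * (if false then 0 else 7)))
step 3: [delta@1.0] (-1 - (81 * (if false then 0 else 7)))
step 4: [if@1.1] (-1 - (81 * 7))
step 5: [delta@1] (-1 - 567)
step 6: [delta@root] -568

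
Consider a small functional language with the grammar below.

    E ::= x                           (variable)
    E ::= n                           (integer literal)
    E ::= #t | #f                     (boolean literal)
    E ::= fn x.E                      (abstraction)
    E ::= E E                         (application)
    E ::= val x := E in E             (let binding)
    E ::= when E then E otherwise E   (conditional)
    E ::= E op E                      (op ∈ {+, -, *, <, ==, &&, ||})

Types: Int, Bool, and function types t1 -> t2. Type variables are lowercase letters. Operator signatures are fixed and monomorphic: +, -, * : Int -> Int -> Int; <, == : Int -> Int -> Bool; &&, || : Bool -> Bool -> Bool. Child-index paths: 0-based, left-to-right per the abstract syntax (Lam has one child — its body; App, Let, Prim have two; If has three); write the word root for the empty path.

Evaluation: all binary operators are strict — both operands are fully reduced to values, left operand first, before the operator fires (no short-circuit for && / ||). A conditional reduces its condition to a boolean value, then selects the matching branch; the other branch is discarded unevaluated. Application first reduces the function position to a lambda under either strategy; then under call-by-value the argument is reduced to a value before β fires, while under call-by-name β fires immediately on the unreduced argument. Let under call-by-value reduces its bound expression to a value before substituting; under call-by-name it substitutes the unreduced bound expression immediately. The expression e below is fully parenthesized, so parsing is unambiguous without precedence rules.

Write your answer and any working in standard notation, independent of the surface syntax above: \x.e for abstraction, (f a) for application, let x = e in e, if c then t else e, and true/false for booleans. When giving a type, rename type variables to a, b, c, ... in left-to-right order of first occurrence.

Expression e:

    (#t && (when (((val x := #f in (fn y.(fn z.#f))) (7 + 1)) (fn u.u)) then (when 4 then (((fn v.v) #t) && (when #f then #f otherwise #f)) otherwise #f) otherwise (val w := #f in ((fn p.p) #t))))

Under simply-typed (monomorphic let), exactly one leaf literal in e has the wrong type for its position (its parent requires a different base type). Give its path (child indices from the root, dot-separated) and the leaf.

Derivation:
  unify Bool ~ Bool
let x : Bool
\z._ : b -> Bool
\y._ : a -> b -> Bool
  unify Int ~ Int
  unify Int ~ Int
  unify a -> b -> Bool ~ Int -> c
  unify a ~ Int
  unify b -> Bool ~ c
_ _ : b -> Bool
u : d
\u._ : d -> d
  unify b -> Bool ~ (d -> d) -> e
  unify b ~ d -> d
  unify Bool ~ e
_ _ : Bool
  unify Bool ~ Bool
  unify Int ~ Bool
  FAIL: mismatch Int ~ Bool

Answer: 1.1.0 : 4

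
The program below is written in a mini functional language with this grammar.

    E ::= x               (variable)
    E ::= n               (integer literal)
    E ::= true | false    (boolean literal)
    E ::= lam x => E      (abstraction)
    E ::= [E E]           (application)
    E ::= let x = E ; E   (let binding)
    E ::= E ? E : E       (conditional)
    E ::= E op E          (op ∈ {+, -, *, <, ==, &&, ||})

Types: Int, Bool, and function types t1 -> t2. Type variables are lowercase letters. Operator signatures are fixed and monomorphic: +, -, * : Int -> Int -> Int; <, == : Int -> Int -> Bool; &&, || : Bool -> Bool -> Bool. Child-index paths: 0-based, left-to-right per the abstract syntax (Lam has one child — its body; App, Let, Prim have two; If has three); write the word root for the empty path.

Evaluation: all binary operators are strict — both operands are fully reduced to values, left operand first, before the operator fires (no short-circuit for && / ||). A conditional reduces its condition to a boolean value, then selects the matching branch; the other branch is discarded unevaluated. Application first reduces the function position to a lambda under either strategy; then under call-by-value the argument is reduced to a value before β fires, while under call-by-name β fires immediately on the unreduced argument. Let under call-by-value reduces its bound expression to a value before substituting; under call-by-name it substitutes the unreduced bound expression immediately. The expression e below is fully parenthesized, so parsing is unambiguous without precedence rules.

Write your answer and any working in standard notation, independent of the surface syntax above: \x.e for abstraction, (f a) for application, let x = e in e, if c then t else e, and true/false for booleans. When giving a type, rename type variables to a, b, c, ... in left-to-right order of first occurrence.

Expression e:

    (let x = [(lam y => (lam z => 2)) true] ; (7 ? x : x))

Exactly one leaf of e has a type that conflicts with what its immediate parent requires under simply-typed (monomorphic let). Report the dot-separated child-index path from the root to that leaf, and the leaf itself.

Trace:
\z._ : b -> Int
\y._ : a -> b -> Int
  unify a -> b -> Int ~ Bool -> c
  unify a ~ Bool
  unify b -> Int ~ c
_ _ : b -> Int
let x : b -> Int
  unify Int ~ Bool
  FAIL: mismatch Int ~ Bool

Answer: 1.0 : 7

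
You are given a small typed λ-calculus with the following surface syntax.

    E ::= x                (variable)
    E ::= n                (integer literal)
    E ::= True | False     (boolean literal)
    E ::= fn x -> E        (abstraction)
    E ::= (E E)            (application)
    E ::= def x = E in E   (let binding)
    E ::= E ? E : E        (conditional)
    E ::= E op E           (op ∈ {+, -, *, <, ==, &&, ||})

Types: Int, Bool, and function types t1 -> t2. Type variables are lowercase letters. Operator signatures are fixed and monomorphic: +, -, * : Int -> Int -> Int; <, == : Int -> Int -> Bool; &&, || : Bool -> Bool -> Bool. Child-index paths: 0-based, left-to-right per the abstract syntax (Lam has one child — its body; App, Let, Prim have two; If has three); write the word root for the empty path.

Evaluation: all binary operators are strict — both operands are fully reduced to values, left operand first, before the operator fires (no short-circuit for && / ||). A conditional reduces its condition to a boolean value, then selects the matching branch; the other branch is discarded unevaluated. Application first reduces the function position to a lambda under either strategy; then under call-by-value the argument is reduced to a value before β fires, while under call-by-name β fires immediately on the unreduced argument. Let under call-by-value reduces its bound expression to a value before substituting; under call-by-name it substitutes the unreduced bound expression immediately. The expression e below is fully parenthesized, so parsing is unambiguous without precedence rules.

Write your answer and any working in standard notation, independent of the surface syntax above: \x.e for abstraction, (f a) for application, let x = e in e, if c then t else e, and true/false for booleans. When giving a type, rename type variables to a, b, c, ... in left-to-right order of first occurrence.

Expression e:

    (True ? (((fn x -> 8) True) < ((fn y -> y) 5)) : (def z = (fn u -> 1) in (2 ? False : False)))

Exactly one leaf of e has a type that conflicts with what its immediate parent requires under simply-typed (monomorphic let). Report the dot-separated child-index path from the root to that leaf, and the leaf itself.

Working:
  unify Bool ~ Bool
\x._ : a -> Int
  unify a -> Int ~ Bool -> b
  unify a ~ Bool
  unify Int ~ b
_ _ : Int
  unify Int ~ Int
y : c
\y._ : c -> c
  unify c -> c ~ Int -> d
  unify c ~ Int
  unify Int ~ d
_ _ : Int
  unify Int ~ Int
\u._ : e -> Int
let z : e -> Int
  unify Int ~ Bool
  FAIL: mismatch Int ~ Bool

Answer: 2.1.0 : 2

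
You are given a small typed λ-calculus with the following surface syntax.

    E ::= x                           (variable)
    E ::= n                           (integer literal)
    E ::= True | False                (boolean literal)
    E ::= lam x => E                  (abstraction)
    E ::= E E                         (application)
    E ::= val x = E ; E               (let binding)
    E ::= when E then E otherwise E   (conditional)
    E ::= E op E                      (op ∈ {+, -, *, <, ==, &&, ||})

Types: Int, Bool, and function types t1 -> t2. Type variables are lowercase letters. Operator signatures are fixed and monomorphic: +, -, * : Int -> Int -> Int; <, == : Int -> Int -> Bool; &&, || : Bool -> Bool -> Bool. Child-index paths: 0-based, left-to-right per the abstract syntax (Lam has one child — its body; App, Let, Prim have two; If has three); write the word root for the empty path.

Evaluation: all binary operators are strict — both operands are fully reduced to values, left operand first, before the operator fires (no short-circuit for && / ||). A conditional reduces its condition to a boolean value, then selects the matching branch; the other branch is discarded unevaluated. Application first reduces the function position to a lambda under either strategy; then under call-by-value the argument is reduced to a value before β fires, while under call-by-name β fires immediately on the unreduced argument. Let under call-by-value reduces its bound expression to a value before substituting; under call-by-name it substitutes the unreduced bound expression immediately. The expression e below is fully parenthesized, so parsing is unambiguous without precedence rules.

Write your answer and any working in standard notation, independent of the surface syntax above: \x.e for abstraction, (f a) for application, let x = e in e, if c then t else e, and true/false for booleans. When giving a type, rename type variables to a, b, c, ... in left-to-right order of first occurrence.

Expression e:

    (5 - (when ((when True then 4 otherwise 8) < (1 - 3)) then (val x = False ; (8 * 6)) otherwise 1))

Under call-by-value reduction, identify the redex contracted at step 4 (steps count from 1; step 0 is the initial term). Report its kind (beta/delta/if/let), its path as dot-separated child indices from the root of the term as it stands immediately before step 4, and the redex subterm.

Answer: if at 1 : (if false then (let x = false in (8 * 6)) else 1)

Working:
step 0: (5 - (if ((if true then 4 else 8) < (1 - 3)) then (let x = false in (8 * 6)) else 1))
step 1: [if@1.0.0] (5 - (if (4 < (1 - 3)) then (let x = false in (8 * 6)) else 1))
step 2: [delta@1.0.1] (5 - (if (4 < -2) then (let x = false in (8 * 6)) else 1))
step 3: [delta@1.0] (5 - (if false then (let x = false in (8 * 6)) else 1))
step 4: [if@1] (5 - 1)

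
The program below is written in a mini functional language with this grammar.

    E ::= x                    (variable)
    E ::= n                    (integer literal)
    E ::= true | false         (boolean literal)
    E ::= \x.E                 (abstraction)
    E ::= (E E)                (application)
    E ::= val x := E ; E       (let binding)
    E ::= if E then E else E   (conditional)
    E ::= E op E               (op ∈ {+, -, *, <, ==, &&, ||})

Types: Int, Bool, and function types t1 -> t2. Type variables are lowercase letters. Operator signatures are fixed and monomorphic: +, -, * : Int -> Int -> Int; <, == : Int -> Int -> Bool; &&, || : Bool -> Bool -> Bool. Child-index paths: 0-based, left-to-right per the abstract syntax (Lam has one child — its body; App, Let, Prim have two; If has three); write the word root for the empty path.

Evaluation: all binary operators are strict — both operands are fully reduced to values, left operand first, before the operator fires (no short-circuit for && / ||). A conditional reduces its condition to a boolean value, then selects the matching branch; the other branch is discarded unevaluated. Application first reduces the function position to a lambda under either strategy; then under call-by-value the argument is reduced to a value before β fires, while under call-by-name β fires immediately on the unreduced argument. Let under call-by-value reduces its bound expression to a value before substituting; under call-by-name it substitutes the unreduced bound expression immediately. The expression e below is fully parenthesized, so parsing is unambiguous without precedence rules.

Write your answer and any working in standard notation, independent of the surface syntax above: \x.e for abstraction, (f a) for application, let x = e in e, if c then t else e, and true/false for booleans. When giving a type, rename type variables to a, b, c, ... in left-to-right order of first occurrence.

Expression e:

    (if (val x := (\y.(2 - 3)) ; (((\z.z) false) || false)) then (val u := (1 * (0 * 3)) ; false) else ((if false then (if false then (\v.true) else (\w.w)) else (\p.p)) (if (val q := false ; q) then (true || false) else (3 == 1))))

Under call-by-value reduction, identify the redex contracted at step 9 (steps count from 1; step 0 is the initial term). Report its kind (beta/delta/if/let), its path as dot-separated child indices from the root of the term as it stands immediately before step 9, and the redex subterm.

Trace:
step 0: (if (let x = (\y.(2 - 3)) in (((\z.z) false) || false)) then (let u = (1 * (0 * 3)) in false) else ((if false then (if false then (\v.true) else (\w.w)) else (\p.p)) (if (let q = false in q) then (true || false) else (3 == 1))))
step 1: [let@0] (if (((\z.z) false) || false) then (let u = (1 * (0 * 3)) in false) else ((if false then (if false then (\v.true) else (\w.w)) else (\p.p)) (if (let q = false in q) then (true || false) else (3 == 1))))
step 2: [beta@0.0] (if (false || false) then (let u = (1 * (0 * 3)) in false) else ((if false then (if false then (\v.true) else (\w.w)) else (\p.p)) (if (let q = false in q) then (true || false) else (3 == 1))))
step 3: [delta@0] (if false then (let u = (1 * (0 * 3)) in false) else ((if false then (if false then (\v.true) else (\w.w)) else (\p.p)) (if (let q = false in q) then (true || false) else (3 == 1))))
step 4: [if@root] ((if false then (if false then (\v.true) else (\w.w)) else (\p.p)) (if (let q = false in q) then (true || false) else (3 == 1)))
step 5: [if@0] ((\p.p) (if (let q = false in q) then (true || false) else (3 == 1)))
step 6: [let@1.0] ((\p.p) (if false then (true || false) else (3 == 1)))
step 7: [if@1] ((\p.p) (3 == 1))
step 8: [delta@1] ((\p.p) false)
step 9: [beta@root] false

Answer: beta at root : ((\p.p) false)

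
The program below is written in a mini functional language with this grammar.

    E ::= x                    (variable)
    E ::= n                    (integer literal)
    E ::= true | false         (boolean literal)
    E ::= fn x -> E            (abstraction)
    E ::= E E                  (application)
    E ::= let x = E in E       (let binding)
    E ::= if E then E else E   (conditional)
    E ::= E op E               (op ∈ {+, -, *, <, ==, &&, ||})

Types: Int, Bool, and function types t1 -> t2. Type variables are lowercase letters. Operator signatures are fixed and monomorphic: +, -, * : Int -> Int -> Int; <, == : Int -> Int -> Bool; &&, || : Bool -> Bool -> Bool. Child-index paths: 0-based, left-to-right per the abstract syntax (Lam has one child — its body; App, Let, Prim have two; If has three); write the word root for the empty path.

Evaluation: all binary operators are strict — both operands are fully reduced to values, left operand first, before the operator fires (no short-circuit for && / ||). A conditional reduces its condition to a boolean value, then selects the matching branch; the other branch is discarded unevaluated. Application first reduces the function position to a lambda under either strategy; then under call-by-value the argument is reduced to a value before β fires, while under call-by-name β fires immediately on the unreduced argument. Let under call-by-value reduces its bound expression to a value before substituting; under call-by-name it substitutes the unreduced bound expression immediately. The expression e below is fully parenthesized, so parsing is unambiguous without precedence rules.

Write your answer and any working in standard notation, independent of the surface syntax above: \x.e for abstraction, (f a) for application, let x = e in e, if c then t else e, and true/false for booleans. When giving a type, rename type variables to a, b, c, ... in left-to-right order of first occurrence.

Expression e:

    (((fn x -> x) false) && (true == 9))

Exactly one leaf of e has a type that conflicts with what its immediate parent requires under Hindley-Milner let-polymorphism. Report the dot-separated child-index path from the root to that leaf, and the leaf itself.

Answer: 1.0 : true

Working:
x : a
\x._ : a -> a
  unify a -> a ~ Bool -> b
  unify a ~ Bool
  unify Bool ~ b
_ _ : Bool
  unify Bool ~ Bool
  unify Bool ~ Int
  FAIL: mismatch Bool ~ Int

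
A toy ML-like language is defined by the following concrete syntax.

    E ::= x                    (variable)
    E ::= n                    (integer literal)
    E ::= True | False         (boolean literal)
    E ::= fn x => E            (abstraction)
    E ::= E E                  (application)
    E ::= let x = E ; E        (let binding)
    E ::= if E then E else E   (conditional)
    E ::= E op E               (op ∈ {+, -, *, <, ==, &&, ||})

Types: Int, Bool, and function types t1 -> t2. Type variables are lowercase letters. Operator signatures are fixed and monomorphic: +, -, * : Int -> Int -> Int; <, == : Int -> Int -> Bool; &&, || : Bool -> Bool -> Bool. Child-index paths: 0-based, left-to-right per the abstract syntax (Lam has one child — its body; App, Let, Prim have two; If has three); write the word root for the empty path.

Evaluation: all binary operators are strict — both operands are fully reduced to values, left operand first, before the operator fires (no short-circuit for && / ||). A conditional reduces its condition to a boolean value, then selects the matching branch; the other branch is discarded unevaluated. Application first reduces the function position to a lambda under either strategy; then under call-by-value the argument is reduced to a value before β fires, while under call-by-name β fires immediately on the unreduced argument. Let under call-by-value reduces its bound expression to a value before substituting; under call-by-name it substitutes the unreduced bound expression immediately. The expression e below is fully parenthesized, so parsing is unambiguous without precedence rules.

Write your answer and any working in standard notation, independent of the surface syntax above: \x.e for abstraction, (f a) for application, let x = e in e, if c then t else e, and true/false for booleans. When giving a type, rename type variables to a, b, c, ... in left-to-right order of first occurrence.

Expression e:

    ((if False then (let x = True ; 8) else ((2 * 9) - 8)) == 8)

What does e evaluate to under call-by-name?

Answer: false

Working:
step 0: ((if false then (let x = true in 8) else ((2 * 9) - 8)) == 8)
step 1: [if@0] (((2 * 9) - 8) == 8)
step 2: [delta@0.0] ((18 - 8) == 8)
step 3: [delta@0] (10 == 8)
step 4: [delta@root] false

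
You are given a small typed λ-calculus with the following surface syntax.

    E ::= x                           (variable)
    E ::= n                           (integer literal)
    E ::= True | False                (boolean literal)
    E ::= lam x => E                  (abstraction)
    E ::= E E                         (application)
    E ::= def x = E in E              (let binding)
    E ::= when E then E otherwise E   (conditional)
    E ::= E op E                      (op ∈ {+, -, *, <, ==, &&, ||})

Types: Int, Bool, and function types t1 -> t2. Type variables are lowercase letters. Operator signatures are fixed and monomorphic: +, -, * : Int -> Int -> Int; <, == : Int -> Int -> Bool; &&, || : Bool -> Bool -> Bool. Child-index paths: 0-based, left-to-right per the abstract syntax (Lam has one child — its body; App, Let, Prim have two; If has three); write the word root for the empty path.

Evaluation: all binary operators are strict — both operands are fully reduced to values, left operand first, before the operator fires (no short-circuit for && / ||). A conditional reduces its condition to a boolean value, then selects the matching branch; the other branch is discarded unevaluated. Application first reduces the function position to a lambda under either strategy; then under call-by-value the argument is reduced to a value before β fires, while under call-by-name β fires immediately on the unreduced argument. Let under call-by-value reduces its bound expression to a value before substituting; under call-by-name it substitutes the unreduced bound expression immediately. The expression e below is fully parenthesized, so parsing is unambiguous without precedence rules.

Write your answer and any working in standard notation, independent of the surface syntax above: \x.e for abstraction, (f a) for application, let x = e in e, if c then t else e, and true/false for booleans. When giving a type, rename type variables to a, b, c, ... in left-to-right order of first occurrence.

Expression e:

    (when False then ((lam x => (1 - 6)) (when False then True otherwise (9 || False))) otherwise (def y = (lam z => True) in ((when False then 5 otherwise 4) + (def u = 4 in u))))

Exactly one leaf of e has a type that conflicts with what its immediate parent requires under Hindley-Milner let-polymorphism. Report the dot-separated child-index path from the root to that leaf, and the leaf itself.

Answer: 1.1.2.0 : 9

Derivation:
  unify Bool ~ Bool
  unify Int ~ Int
  unify Int ~ Int
\x._ : a -> Int
  unify Bool ~ Bool
  unify Int ~ Bool
  FAIL: mismatch Int ~ Bool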